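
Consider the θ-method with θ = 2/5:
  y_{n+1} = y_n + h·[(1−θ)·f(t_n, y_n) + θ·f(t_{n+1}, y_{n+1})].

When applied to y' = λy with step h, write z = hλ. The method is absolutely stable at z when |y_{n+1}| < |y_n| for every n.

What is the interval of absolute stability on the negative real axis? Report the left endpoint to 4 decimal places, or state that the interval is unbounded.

On y'=λy, z=hλ:
  y_{n+1} = y_n + z·[3/5·y_n + 2/5·y_{n+1}] ⇒ (1 − 2/5z)y_{n+1} = (1 + 3/5z)y_n
  R(z) = (1 + 3/5z)/(1 − 2/5z).

Solve |R(x)|<1 on ℝ⁻.
x=-1.25: |R|=0.1667
R=−1: 1+3/5x = −1+2/5x ⇒ -1/5x=2 ⇒ x=2/(-1/5)=-10.0000
Confirm numerically:
  x=-9.553: |R|=0.98146 <1
  x=-8.440: |R|=0.92870 <1
  x=-4.500: |R|=0.60714 <1
  x=-10.593: |R|=1.02265 >1
  x=-10.486: |R|=1.01871 >1
  x=-10.351: |R|=1.01366 >1
So |R|<1 on (-10.0000, 0).

z∈(-10.0000,0).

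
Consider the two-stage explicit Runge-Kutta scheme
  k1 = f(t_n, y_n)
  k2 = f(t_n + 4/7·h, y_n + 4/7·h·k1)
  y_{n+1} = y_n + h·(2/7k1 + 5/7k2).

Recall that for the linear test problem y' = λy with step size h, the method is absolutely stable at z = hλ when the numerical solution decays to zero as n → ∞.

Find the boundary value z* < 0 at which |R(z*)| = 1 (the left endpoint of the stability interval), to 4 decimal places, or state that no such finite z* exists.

z* = -2.4500.

Test eqn y'=λy, z=hλ:
  k1=λy_n ⇒ h·k1=z·y_n;  k2=λ(1+4/7z)y_n ⇒ h·k2=z(1+4/7z)y_n
  y_{n+1}/y_n = 1 + 2/7z + 5/7z(1+4/7z) = 1 + z + 20/49z²
  ⇒ R(z) = 1 + z + 20/49z².

Find x<0 with |R(x)|<1.
x=-1.58: |R|=0.4389
R=1: x+20/49x²=0 ⇒ x=−49/20=-2.4500; min R=1−1/(4·20/49)=0.3875>−1
Confirm numerically:
  x=-2.366: |R|=0.91888 <1
  x=-1.842: |R|=0.54288 <1
  x=-1.330: |R|=0.39200 <1
  x=-1.255: |R|=0.38787 <1
  x=-2.731: |R|=1.31323 >1
  x=-2.712: |R|=1.29002 >1
  x=-2.682: |R|=1.25397 >1
So |R|<1 on (-2.4500, 0).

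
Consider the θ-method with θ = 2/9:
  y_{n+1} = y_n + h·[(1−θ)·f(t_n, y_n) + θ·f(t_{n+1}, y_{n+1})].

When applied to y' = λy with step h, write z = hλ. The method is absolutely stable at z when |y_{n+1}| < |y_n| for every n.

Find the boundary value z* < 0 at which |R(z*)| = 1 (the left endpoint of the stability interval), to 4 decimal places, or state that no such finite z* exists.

Set f=λy, z=hλ:
  y_{n+1} = y_n + z·[7/9·y_n + 2/9·y_{n+1}] ⇒ (1 − 2/9z)y_{n+1} = (1 + 7/9z)y_n
  ⇒ R(z) = (1 + 7/9z)/(1 − 2/9z).

Find x<0 with |R(x)|<1.
x=-1.31: |R|=0.0146
R=−1: 1+7/9x = −1+2/9x ⇒ -5/9x=2 ⇒ x=2/(-5/9)=-3.6000
Confirm numerically:
  x=-3.453: |R|=0.95379 <1
  x=-3.273: |R|=0.89483 <1
  x=-1.978: |R|=0.37404 <1
  x=-1.755: |R|=0.26259 <1
  x=-4.022: |R|=1.12380 >1
  x=-3.981: |R|=1.11231 >1
  x=-3.733: |R|=1.04039 >1
So |R|<1 on (-3.6000, 0).

z* = -3.6000.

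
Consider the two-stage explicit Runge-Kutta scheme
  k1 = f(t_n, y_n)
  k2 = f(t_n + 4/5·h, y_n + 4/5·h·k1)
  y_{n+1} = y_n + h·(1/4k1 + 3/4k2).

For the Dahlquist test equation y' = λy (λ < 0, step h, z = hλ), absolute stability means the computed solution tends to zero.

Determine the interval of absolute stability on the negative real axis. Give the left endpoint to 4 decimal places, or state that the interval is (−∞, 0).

(-1.6667, 0).

With y'=λy (z=hλ):
  k1=λy_n ⇒ h·k1=z·y_n;  k2=λ(1+4/5z)y_n ⇒ h·k2=z(1+4/5z)y_n
  y_{n+1}/y_n = 1 + 1/4z + 3/4z(1+4/5z) = 1 + z + 3/5z²
  R(z) = 1 + z + 3/5z².

Boundary: |R(x)|=1, x<0.
x=-1.34: |R|=0.7374
R=1: x+3/5x²=0 ⇒ x=−5/3=-1.6667; min R=1−1/(4·3/5)=0.5833>−1
Confirm numerically:
  x=-1.588: |R|=0.92505 <1
  x=-1.300: |R|=0.71400 <1
  x=-0.840: |R|=0.58336 <1
  x=-0.774: |R|=0.58545 <1
  x=-1.886: |R|=1.24820 >1
  x=-1.715: |R|=1.04973 >1
Interval (-1.6667, 0).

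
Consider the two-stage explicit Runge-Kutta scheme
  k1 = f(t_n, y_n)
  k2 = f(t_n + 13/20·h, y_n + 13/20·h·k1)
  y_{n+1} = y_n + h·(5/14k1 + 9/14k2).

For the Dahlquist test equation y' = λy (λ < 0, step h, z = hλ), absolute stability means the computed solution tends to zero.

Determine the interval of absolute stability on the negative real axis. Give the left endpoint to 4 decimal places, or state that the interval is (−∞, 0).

z∈(-2.3932,0).

With y'=λy (z=hλ):
  k1=λy_n ⇒ h·k1=z·y_n;  k2=λ(1+13/20z)y_n ⇒ h·k2=z(1+13/20z)y_n
  y_{n+1}/y_n = 1 + 5/14z + 9/14z(1+13/20z) = 1 + z + 117/280z²
  ⇒ R(z) = 1 + z + 117/280z².

Find x<0 with |R(x)|<1.
x=-1.6: |R|=0.4697
R=1: x+117/280x²=0 ⇒ x=−280/117=-2.3932; min R=1−1/(4·117/280)=0.4017>−1
Confirm numerically:
  x=-2.258: |R|=0.87247 <1
  x=-1.935: |R|=0.62955 <1
  x=-1.213: |R|=0.40182 <1
  x=-2.885: |R|=1.59292 >1
  x=-2.875: |R|=1.57885 >1
  x=-2.593: |R|=1.21652 >1
So |R|<1 on (-2.3932, 0).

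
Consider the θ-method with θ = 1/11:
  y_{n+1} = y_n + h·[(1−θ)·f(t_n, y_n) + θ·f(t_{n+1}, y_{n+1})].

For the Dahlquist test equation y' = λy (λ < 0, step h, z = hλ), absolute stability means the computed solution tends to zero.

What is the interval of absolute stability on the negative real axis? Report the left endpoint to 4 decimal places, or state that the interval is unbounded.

With y'=λy (z=hλ):
  y_{n+1} = y_n + z·[10/11·y_n + 1/11·y_{n+1}] ⇒ (1 − 1/11z)y_{n+1} = (1 + 10/11z)y_n
  ⇒ R(z) = (1 + 10/11z)/(1 − 1/11z).

Boundary: |R(x)|=1, x<0.
x=-1.73: |R|=0.4949
R=−1: 1+10/11x = −1+1/11x ⇒ -9/11x=2 ⇒ x=2/(-9/11)=-2.4444
Confirm numerically:
  x=-2.402: |R|=0.97150 <1
  x=-1.988: |R|=0.68371 <1
  x=-1.782: |R|=0.53356 <1
  x=-2.922: |R|=1.30872 >1
  x=-2.814: |R|=1.24077 >1
Stable set (-2.4444, 0).

(-2.4444, 0).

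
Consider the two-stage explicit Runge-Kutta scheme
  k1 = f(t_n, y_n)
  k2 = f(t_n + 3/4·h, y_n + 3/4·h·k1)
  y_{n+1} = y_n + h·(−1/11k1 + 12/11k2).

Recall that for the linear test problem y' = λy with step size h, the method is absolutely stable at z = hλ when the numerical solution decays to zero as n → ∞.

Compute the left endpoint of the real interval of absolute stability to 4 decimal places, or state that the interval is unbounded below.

On y'=λy, z=hλ:
  k1=λy_n ⇒ h·k1=z·y_n;  k2=λ(1+3/4z)y_n ⇒ h·k2=z(1+3/4z)y_n
  y_{n+1}/y_n = 1 − 1/11z + 12/11z(1+3/4z) = 1 + z + 9/11z²
  ⇒ R(z) = 1 + z + 9/11z².

Need |R(x)|<1, x<0.
x=-1.1: |R|=0.8900
R=1: x+9/11x²=0 ⇒ x=−11/9=-1.2222; min R=1−1/(4·9/11)=0.6944>−1
Confirm numerically:
  x=-1.125: |R|=0.91051 <1
  x=-0.920: |R|=0.77251 <1
  x=-0.725: |R|=0.70506 <1
  x=-0.569: |R|=0.69590 <1
  x=-1.459: |R|=1.28265 >1
  x=-1.382: |R|=1.18067 >1
  x=-1.279: |R|=1.05942 >1
Interval (-1.2222, 0).

z* = -1.2222.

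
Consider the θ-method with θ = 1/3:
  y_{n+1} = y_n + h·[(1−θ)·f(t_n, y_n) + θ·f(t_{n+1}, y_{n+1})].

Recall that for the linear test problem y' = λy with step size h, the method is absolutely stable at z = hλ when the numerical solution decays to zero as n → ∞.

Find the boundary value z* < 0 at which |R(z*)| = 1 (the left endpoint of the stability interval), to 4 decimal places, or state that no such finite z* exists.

Test eqn y'=λy, z=hλ:
  y_{n+1} = y_n + z·[2/3·y_n + 1/3·y_{n+1}] ⇒ (1 − 1/3z)y_{n+1} = (1 + 2/3z)y_n
  so R(z) = (1 + 2/3z)/(1 − 1/3z).

Boundary: |R(x)|=1, x<0.
x=-0.95: |R|=0.2785
R=−1: 1+2/3x = −1+1/3x ⇒ -1/3x=2 ⇒ x=2/(-1/3)=-6.0000
Confirm numerically:
  x=-5.856: |R|=0.98374 <1
  x=-4.750: |R|=0.83871 <1
  x=-4.746: |R|=0.83811 <1
  x=-6.555: |R|=1.05808 >1
  x=-6.379: |R|=1.04041 >1
Interval (-6.0000, 0).

z* = -6.0000.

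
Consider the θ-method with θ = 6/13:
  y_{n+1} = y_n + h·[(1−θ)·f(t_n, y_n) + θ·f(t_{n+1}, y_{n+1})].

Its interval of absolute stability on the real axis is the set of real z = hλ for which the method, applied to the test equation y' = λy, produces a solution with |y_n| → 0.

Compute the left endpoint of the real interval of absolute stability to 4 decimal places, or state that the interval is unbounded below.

Test eqn y'=λy, z=hλ:
  y_{n+1} = y_n + z·[7/13·y_n + 6/13·y_{n+1}] ⇒ (1 − 6/13z)y_{n+1} = (1 + 7/13z)y_n
  so R(z) = (1 + 7/13z)/(1 − 6/13z).

Need |R(x)|<1, x<0.
x=-0.76: |R|=0.4374
R=−1: 1+7/13x = −1+6/13x ⇒ -1/13x=2 ⇒ x=2/(-1/13)=-26.0000
Confirm numerically:
  x=-24.360: |R|=0.98970 <1
  x=-18.466: |R|=0.93914 <1
  x=-16.241: |R|=0.91164 <1
  x=-10.432: |R|=0.79405 <1
  x=-26.157: |R|=1.00092 >1
  x=-26.070: |R|=1.00041 >1
Interval (-26.0000, 0).

z* = -26.0000.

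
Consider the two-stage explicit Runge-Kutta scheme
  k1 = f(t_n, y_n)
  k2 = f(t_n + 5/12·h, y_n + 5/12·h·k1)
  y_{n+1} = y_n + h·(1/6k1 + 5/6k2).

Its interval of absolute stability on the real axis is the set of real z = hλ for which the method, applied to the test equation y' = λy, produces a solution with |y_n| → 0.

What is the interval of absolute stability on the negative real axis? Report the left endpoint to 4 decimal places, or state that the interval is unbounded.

On y'=λy, z=hλ:
  k1=λy_n ⇒ h·k1=z·y_n;  k2=λ(1+5/12z)y_n ⇒ h·k2=z(1+5/12z)y_n
  y_{n+1}/y_n = 1 + 1/6z + 5/6z(1+5/12z) = 1 + z + 25/72z²
  R(z) = 1 + z + 25/72z².

Need |R(x)|<1, x<0.
x=-1.73: |R|=0.3092
R=1: x+25/72x²=0 ⇒ x=−72/25=-2.8800; min R=1−1/(4·25/72)=0.2800>−1
Confirm numerically:
  x=-2.816: |R|=0.93742 <1
  x=-2.565: |R|=0.71945 <1
  x=-1.820: |R|=0.33014 <1
  x=-1.310: |R|=0.28587 <1
  x=-3.464: |R|=1.70242 >1
  x=-3.339: |R|=1.53215 >1
  x=-3.301: |R|=1.48254 >1
Stable set (-2.8800, 0).

(-2.8800, 0).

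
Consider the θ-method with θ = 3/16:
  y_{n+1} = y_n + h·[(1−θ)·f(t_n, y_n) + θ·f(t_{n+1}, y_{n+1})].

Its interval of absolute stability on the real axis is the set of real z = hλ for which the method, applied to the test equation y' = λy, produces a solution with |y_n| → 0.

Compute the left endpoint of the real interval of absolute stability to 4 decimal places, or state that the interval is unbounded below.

z* = -3.2000.

With y'=λy (z=hλ):
  y_{n+1} = y_n + z·[13/16·y_n + 3/16·y_{n+1}] ⇒ (1 − 3/16z)y_{n+1} = (1 + 13/16z)y_n
  R(z) = (1 + 13/16z)/(1 − 3/16z).

Find x<0 with |R(x)|<1.
x=-1.22: |R|=0.0071
R=−1: 1+13/16x = −1+3/16x ⇒ -5/8x=2 ⇒ x=2/(-5/8)=-3.2000
Confirm numerically:
  x=-2.733: |R|=0.80702 <1
  x=-2.676: |R|=0.78192 <1
  x=-1.321: |R|=0.05876 <1
  x=-3.705: |R|=1.18624 >1
  x=-3.409: |R|=1.07969 >1
  x=-3.356: |R|=1.05984 >1
Interval (-3.2000, 0).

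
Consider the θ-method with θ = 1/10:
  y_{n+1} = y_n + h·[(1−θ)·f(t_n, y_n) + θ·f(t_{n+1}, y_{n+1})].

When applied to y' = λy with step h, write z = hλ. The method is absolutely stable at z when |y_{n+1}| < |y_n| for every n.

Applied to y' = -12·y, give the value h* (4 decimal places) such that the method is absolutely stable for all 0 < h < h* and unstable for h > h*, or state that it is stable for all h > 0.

(-2.5000,0); λ=-12 ⇒ h* = (5/2)/12 = 0.2083.

Test eqn y'=λy, z=hλ:
  y_{n+1} = y_n + z·[9/10·y_n + 1/10·y_{n+1}] ⇒ (1 − 1/10z)y_{n+1} = (1 + 9/10z)y_n
  ⇒ R(z) = (1 + 9/10z)/(1 − 1/10z).

Find x<0 with |R(x)|<1.
x=-1.04: |R|=0.0580
R=−1: 1+9/10x = −1+1/10x ⇒ -4/5x=2 ⇒ x=2/(-4/5)=-2.5000
Confirm numerically:
  x=-2.217: |R|=0.81468 <1
  x=-1.927: |R|=0.61566 <1
  x=-1.811: |R|=0.53332 <1
  x=-2.807: |R|=1.19177 >1
  x=-2.666: |R|=1.10485 >1
  x=-2.574: |R|=1.04708 >1
So |R|<1 on (-2.5000, 0).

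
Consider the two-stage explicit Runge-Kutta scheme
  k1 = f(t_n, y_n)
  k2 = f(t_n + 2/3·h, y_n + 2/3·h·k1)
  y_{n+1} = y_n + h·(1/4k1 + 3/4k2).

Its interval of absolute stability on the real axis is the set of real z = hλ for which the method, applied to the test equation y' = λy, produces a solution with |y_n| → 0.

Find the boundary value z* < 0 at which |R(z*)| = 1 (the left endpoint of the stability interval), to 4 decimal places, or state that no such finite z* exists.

left endpoint -2.0000.

Set f=λy, z=hλ:
  k1=λy_n ⇒ h·k1=z·y_n;  k2=λ(1+2/3z)y_n ⇒ h·k2=z(1+2/3z)y_n
  y_{n+1}/y_n = 1 + 1/4z + 3/4z(1+2/3z) = 1 + z + 1/2z²
  Hence R(z) = 1 + z + 1/2z².

Solve |R(x)|<1 on ℝ⁻.
x=-1.71: |R|=0.7520
R=1: x+1/2x²=0 ⇒ x=−2=-2.0000; min R=1−1/(4·1/2)=0.5000>−1
Confirm numerically:
  x=-1.735: |R|=0.77011 <1
  x=-1.587: |R|=0.67228 <1
  x=-1.526: |R|=0.63834 <1
  x=-1.118: |R|=0.50696 <1
  x=-2.527: |R|=1.66586 >1
  x=-2.298: |R|=1.34240 >1
  x=-2.285: |R|=1.32561 >1
Stable set (-2.0000, 0).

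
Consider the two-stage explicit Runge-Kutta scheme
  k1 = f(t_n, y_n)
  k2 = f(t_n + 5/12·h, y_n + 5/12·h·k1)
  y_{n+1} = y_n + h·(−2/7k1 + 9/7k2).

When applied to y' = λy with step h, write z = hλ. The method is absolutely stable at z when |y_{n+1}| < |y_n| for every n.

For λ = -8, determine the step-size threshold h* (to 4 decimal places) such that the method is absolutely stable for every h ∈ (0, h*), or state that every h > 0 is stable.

On y'=λy, z=hλ:
  k1=λy_n ⇒ h·k1=z·y_n;  k2=λ(1+5/12z)y_n ⇒ h·k2=z(1+5/12z)y_n
  y_{n+1}/y_n = 1 − 2/7z + 9/7z(1+5/12z) = 1 + z + 15/28z²
  ⇒ R(z) = 1 + z + 15/28z².

Need |R(x)|<1, x<0.
x=-1.14: |R|=0.5562
R=1: x+15/28x²=0 ⇒ x=−28/15=-1.8667; min R=1−1/(4·15/28)=0.5333>−1
Confirm numerically:
  x=-1.532: |R|=0.72533 <1
  x=-1.485: |R|=0.69637 <1
  x=-0.978: |R|=0.53440 <1
  x=-2.205: |R|=1.39966 >1
  x=-1.978: |R|=1.11797 >1
  x=-1.962: |R|=1.10020 >1
Stable set (-1.8667, 0).

(-1.8667,0); λ=-8 ⇒ h* = (28/15)/8 = 0.2333.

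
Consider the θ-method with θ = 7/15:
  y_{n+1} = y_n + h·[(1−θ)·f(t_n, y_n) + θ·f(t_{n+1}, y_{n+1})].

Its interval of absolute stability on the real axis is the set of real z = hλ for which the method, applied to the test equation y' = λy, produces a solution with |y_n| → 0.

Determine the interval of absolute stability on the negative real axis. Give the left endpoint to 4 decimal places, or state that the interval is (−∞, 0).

z∈(-30.0000,0).

Test eqn y'=λy, z=hλ:
  y_{n+1} = y_n + z·[8/15·y_n + 7/15·y_{n+1}] ⇒ (1 − 7/15z)y_{n+1} = (1 + 8/15z)y_n
  ⇒ R(z) = (1 + 8/15z)/(1 − 7/15z).

Boundary: |R(x)|=1, x<0.
x=-1.64: |R|=0.0710
R=−1: 1+8/15x = −1+7/15x ⇒ -1/15x=2 ⇒ x=2/(-1/15)=-30.0000
Confirm numerically:
  x=-25.331: |R|=0.97572 <1
  x=-24.604: |R|=0.97118 <1
  x=-13.834: |R|=0.85545 <1
  x=-30.274: |R|=1.00121 >1
  x=-30.075: |R|=1.00033 >1
  x=-30.062: |R|=1.00028 >1
Interval (-30.0000, 0).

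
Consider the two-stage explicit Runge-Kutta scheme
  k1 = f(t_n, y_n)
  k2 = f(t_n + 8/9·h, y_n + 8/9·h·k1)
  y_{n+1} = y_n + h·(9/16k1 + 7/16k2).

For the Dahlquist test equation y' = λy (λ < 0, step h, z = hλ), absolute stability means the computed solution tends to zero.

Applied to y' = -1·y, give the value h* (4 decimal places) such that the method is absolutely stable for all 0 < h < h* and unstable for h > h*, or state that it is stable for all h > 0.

(-2.5714,0); λ=-1 ⇒ h* = (18/7)/1 = 2.5714.

Test eqn y'=λy, z=hλ:
  k1=λy_n ⇒ h·k1=z·y_n;  k2=λ(1+8/9z)y_n ⇒ h·k2=z(1+8/9z)y_n
  y_{n+1}/y_n = 1 + 9/16z + 7/16z(1+8/9z) = 1 + z + 7/18z²
  R(z) = 1 + z + 7/18z².

Find x<0 with |R(x)|<1.
x=-1.64: |R|=0.4060
R=1: x+7/18x²=0 ⇒ x=−18/7=-2.5714; min R=1−1/(4·7/18)=0.3571>−1
Confirm numerically:
  x=-2.368: |R|=0.81266 <1
  x=-2.163: |R|=0.65644 <1
  x=-2.118: |R|=0.62653 <1
  x=-2.057: |R|=0.58849 <1
  x=-2.983: |R|=1.47745 >1
  x=-2.715: |R|=1.15159 >1
Stable set (-2.5714, 0).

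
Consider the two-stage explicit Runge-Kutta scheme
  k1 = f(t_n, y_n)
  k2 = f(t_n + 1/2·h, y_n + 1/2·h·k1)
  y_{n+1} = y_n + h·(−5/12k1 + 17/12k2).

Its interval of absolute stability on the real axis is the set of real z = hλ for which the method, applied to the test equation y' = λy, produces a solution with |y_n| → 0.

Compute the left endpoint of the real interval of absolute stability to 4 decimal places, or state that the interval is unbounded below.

left endpoint -1.4118.

On y'=λy, z=hλ:
  k1=λy_n ⇒ h·k1=z·y_n;  k2=λ(1+1/2z)y_n ⇒ h·k2=z(1+1/2z)y_n
  y_{n+1}/y_n = 1 − 5/12z + 17/12z(1+1/2z) = 1 + z + 17/24z²
  Hence R(z) = 1 + z + 17/24z².

Solve |R(x)|<1 on ℝ⁻.
x=-1.59: |R|=1.2007
R=1: x+17/24x²=0 ⇒ x=−24/17=-1.4118; min R=1−1/(4·17/24)=0.6471>−1
Confirm numerically:
  x=-1.340: |R|=0.93188 <1
  x=-1.163: |R|=0.79507 <1
  x=-1.095: |R|=0.75431 <1
  x=-1.917: |R|=1.68605 >1
  x=-1.590: |R|=1.20074 >1
Interval (-1.4118, 0).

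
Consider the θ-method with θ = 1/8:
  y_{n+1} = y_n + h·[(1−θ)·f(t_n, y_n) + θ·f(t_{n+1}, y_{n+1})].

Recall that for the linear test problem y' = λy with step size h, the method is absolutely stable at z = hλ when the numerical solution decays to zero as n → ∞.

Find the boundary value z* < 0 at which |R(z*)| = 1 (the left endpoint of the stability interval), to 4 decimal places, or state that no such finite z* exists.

Set f=λy, z=hλ:
  y_{n+1} = y_n + z·[7/8·y_n + 1/8·y_{n+1}] ⇒ (1 − 1/8z)y_{n+1} = (1 + 7/8z)y_n
  Hence R(z) = (1 + 7/8z)/(1 − 1/8z).

Boundary: |R(x)|=1, x<0.
x=-0.36: |R|=0.6555
R=−1: 1+7/8x = −1+1/8x ⇒ -3/4x=2 ⇒ x=2/(-3/4)=-2.6667
Confirm numerically:
  x=-2.384: |R|=0.83667 <1
  x=-1.445: |R|=0.22393 <1
  x=-1.345: |R|=0.15142 <1
  x=-1.234: |R|=0.06909 <1
  x=-3.225: |R|=1.29844 >1
  x=-2.869: |R|=1.11169 >1
So |R|<1 on (-2.6667, 0).

left endpoint -2.6667.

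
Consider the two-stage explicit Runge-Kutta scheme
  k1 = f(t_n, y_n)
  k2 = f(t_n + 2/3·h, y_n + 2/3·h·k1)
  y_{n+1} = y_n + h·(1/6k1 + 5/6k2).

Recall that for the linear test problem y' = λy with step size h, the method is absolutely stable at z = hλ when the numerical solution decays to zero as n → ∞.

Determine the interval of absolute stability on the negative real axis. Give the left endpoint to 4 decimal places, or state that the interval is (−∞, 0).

Test eqn y'=λy, z=hλ:
  k1=λy_n ⇒ h·k1=z·y_n;  k2=λ(1+2/3z)y_n ⇒ h·k2=z(1+2/3z)y_n
  y_{n+1}/y_n = 1 + 1/6z + 5/6z(1+2/3z) = 1 + z + 5/9z²
  so R(z) = 1 + z + 5/9z².

Need |R(x)|<1, x<0.
x=-1.59: |R|=0.8145
R=1: x+5/9x²=0 ⇒ x=−9/5=-1.8000; min R=1−1/(4·5/9)=0.5500>−1
Confirm numerically:
  x=-1.595: |R|=0.81835 <1
  x=-1.581: |R|=0.80764 <1
  x=-1.213: |R|=0.60443 <1
  x=-1.178: |R|=0.59294 <1
  x=-2.373: |R|=1.75541 >1
  x=-2.252: |R|=1.56550 >1
  x=-2.218: |R|=1.51507 >1
Interval (-1.8000, 0).

(-1.8000, 0).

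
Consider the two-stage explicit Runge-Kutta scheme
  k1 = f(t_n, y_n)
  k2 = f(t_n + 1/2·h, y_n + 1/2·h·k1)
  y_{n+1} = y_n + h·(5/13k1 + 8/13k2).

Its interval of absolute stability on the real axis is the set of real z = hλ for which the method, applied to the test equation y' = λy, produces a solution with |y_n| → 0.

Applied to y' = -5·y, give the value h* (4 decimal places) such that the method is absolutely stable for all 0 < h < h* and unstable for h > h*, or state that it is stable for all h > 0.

Set f=λy, z=hλ:
  k1=λy_n ⇒ h·k1=z·y_n;  k2=λ(1+1/2z)y_n ⇒ h·k2=z(1+1/2z)y_n
  y_{n+1}/y_n = 1 + 5/13z + 8/13z(1+1/2z) = 1 + z + 4/13z²
  Hence R(z) = 1 + z + 4/13z².

Solve |R(x)|<1 on ℝ⁻.
x=-0.56: |R|=0.5365
R=1: x+4/13x²=0 ⇒ x=−13/4=-3.2500; min R=1−1/(4·4/13)=0.1875>−1
Confirm numerically:
  x=-2.929: |R|=0.71070 <1
  x=-1.793: |R|=0.19618 <1
  x=-1.567: |R|=0.18854 <1
  x=-3.683: |R|=1.49069 >1
  x=-3.538: |R|=1.31352 >1
Stable set (-3.2500, 0).

(-3.2500,0); λ=-5 ⇒ h* = (13/4)/5 = 0.6500.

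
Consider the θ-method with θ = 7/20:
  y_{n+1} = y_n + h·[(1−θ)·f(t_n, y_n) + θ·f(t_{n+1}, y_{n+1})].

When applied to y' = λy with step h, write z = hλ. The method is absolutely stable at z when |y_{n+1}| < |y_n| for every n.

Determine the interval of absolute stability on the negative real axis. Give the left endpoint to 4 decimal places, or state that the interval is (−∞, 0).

z∈(-6.6667,0).

With y'=λy (z=hλ):
  y_{n+1} = y_n + z·[13/20·y_n + 7/20·y_{n+1}] ⇒ (1 − 7/20z)y_{n+1} = (1 + 13/20z)y_n
  so R(z) = (1 + 13/20z)/(1 − 7/20z).

Solve |R(x)|<1 on ℝ⁻.
x=-1.46: |R|=0.0338
R=−1: 1+13/20x = −1+7/20x ⇒ -3/10x=2 ⇒ x=2/(-3/10)=-6.6667
Confirm numerically:
  x=-6.137: |R|=0.94952 <1
  x=-5.125: |R|=0.83445 <1
  x=-3.562: |R|=0.58544 <1
  x=-3.310: |R|=0.53347 <1
  x=-7.238: |R|=1.04851 >1
  x=-6.700: |R|=1.00299 >1
Stable set (-6.6667, 0).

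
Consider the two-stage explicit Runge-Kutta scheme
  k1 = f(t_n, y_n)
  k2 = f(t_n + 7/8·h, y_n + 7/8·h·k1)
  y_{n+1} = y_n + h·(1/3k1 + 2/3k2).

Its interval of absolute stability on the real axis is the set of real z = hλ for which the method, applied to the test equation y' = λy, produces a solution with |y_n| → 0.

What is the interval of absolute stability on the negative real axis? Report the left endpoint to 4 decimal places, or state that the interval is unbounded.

With y'=λy (z=hλ):
  k1=λy_n ⇒ h·k1=z·y_n;  k2=λ(1+7/8z)y_n ⇒ h·k2=z(1+7/8z)y_n
  y_{n+1}/y_n = 1 + 1/3z + 2/3z(1+7/8z) = 1 + z + 7/12z²
  Hence R(z) = 1 + z + 7/12z².

Solve |R(x)|<1 on ℝ⁻.
x=-1.44: |R|=0.7696
R=1: x+7/12x²=0 ⇒ x=−12/7=-1.7143; min R=1−1/(4·7/12)=0.5714>−1
Confirm numerically:
  x=-1.467: |R|=0.78839 <1
  x=-1.140: |R|=0.61810 <1
  x=-1.027: |R|=0.58826 <1
  x=-1.008: |R|=0.58470 <1
  x=-2.245: |R|=1.69501 >1
  x=-1.945: |R|=1.26176 >1
Stable set (-1.7143, 0).

z∈(-1.7143,0).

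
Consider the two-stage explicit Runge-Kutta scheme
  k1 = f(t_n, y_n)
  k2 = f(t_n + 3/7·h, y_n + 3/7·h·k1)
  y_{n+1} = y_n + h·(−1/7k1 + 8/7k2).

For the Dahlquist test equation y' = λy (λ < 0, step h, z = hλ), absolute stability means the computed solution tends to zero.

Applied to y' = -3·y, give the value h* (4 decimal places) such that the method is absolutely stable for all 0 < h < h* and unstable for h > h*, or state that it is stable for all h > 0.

(-2.0417,0); λ=-3 ⇒ h* = (49/24)/3 = 0.6806.

Test eqn y'=λy, z=hλ:
  k1=λy_n ⇒ h·k1=z·y_n;  k2=λ(1+3/7z)y_n ⇒ h·k2=z(1+3/7z)y_n
  y_{n+1}/y_n = 1 − 1/7z + 8/7z(1+3/7z) = 1 + z + 24/49z²
  so R(z) = 1 + z + 24/49z².

Need |R(x)|<1, x<0.
x=-0.69: |R|=0.5432
R=1: x+24/49x²=0 ⇒ x=−49/24=-2.0417; min R=1−1/(4·24/49)=0.4896>−1
Confirm numerically:
  x=-1.848: |R|=0.82470 <1
  x=-1.612: |R|=0.66076 <1
  x=-1.374: |R|=0.55067 <1
  x=-2.554: |R|=1.64090 >1
  x=-2.380: |R|=1.39440 >1
  x=-2.129: |R|=1.09107 >1
Interval (-2.0417, 0).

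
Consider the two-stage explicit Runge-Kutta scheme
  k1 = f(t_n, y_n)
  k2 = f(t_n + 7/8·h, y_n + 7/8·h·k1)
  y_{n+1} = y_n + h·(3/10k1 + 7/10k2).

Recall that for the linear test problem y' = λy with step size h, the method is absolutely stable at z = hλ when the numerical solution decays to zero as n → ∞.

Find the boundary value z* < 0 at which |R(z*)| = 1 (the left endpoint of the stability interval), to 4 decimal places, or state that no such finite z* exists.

z* = -1.6327.

Test eqn y'=λy, z=hλ:
  k1=λy_n ⇒ h·k1=z·y_n;  k2=λ(1+7/8z)y_n ⇒ h·k2=z(1+7/8z)y_n
  y_{n+1}/y_n = 1 + 3/10z + 7/10z(1+7/8z) = 1 + z + 49/80z²
  ⇒ R(z) = 1 + z + 49/80z².

Solve |R(x)|<1 on ℝ⁻.
x=-0.9: |R|=0.5961
R=1: x+49/80x²=0 ⇒ x=−80/49=-1.6327; min R=1−1/(4·49/80)=0.5918>−1
Confirm numerically:
  x=-1.187: |R|=0.67599 <1
  x=-0.926: |R|=0.59920 <1
  x=-2.070: |R|=1.55450 >1
  x=-2.027: |R|=1.48960 >1
So |R|<1 on (-1.6327, 0).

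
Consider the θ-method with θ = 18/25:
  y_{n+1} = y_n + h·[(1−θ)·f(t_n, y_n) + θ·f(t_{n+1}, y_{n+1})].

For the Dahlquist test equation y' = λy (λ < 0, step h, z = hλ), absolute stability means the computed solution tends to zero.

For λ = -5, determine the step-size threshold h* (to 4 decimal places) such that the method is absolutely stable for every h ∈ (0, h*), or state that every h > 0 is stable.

Test eqn y'=λy, z=hλ:
  y_{n+1} = y_n + z·[7/25·y_n + 18/25·y_{n+1}] ⇒ (1 − 18/25z)y_{n+1} = (1 + 7/25z)y_n
  R(z) = (1 + 7/25z)/(1 − 18/25z).

Find x<0 with |R(x)|<1.
x=-1.55: |R|=0.2675
x=-2: |R|=0.1803
x=-10: |R|=0.2195
x=-100: |R|=0.3699
θ=18/25≥1/2 ⇒ |1+7/25x|<|1−18/25x| ∀x<0 ⇒ stable on all of ℝ⁻.

(−∞, 0) — no finite endpoint. Any h>0 works for λ=-5.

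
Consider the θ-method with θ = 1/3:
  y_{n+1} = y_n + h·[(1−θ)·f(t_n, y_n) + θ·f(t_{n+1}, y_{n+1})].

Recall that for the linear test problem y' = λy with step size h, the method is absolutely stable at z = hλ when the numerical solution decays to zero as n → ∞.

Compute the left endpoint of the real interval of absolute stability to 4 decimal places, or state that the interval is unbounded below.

left endpoint -6.0000.

On y'=λy, z=hλ:
  y_{n+1} = y_n + z·[2/3·y_n + 1/3·y_{n+1}] ⇒ (1 − 1/3z)y_{n+1} = (1 + 2/3z)y_n
  Hence R(z) = (1 + 2/3z)/(1 − 1/3z).

Boundary: |R(x)|=1, x<0.
x=-0.83: |R|=0.3499
R=−1: 1+2/3x = −1+1/3x ⇒ -1/3x=2 ⇒ x=2/(-1/3)=-6.0000
Confirm numerically:
  x=-5.961: |R|=0.99565 <1
  x=-5.193: |R|=0.90150 <1
  x=-3.890: |R|=0.69376 <1
  x=-2.762: |R|=0.43804 <1
  x=-6.554: |R|=1.05799 >1
  x=-6.150: |R|=1.01639 >1
  x=-6.040: |R|=1.00442 >1
So |R|<1 on (-6.0000, 0).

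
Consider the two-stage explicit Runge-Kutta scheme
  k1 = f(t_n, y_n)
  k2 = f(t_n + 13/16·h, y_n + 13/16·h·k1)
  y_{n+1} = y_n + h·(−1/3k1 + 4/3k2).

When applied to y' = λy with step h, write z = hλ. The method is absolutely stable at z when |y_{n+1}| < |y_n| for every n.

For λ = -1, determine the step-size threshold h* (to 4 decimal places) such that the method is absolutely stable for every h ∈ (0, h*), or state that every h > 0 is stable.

Set f=λy, z=hλ:
  k1=λy_n ⇒ h·k1=z·y_n;  k2=λ(1+13/16z)y_n ⇒ h·k2=z(1+13/16z)y_n
  y_{n+1}/y_n = 1 − 1/3z + 4/3z(1+13/16z) = 1 + z + 13/12z²
  ⇒ R(z) = 1 + z + 13/12z².

Boundary: |R(x)|=1, x<0.
x=-0.4: |R|=0.7733
R=1: x+13/12x²=0 ⇒ x=−12/13=-0.9231; min R=1−1/(4·13/12)=0.7692>−1
Confirm numerically:
  x=-0.798: |R|=0.89187 <1
  x=-0.721: |R|=0.84216 <1
  x=-0.701: |R|=0.83135 <1
  x=-0.420: |R|=0.77110 <1
  x=-1.495: |R|=1.92628 >1
  x=-1.466: |R|=1.86225 >1
  x=-1.430: |R|=1.78531 >1
Stable set (-0.9231, 0).

(-0.9231,0); λ=-1 ⇒ h* = (12/13)/1 = 0.9231.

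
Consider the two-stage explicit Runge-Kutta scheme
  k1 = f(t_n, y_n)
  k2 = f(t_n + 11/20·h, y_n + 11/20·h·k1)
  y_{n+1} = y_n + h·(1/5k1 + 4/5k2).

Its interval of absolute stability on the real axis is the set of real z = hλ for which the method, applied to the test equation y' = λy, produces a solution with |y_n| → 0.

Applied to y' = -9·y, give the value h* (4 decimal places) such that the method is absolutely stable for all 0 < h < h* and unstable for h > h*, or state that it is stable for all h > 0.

(-2.2727,0); λ=-9 ⇒ h* = (25/11)/9 = 0.2525.

Set f=λy, z=hλ:
  k1=λy_n ⇒ h·k1=z·y_n;  k2=λ(1+11/20z)y_n ⇒ h·k2=z(1+11/20z)y_n
  y_{n+1}/y_n = 1 + 1/5z + 4/5z(1+11/20z) = 1 + z + 11/25z²
  Hence R(z) = 1 + z + 11/25z².

Solve |R(x)|<1 on ℝ⁻.
x=-0.8: |R|=0.4816
R=1: x+11/25x²=0 ⇒ x=−25/11=-2.2727; min R=1−1/(4·11/25)=0.4318>−1
Confirm numerically:
  x=-2.076: |R|=0.82030 <1
  x=-2.013: |R|=0.76995 <1
  x=-1.430: |R|=0.46976 <1
  x=-1.168: |R|=0.43226 <1
  x=-2.550: |R|=1.31110 >1
  x=-2.389: |R|=1.12222 >1
Stable set (-2.2727, 0).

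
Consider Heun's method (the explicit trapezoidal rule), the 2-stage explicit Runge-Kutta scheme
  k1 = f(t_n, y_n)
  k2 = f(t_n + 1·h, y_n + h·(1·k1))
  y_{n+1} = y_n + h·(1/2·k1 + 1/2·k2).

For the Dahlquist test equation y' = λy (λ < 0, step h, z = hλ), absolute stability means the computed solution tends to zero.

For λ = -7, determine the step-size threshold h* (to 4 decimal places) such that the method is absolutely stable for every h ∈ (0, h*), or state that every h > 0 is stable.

(-2.0000,0); λ=-7 ⇒ h* = 0.2857.

Test eqn y'=λy, z=hλ:
  order 2, 2-stage ⇒ R(z)=1+z+z^2/2
  (e.g. R(-0.8)=0.52000, |R|=0.52000)

Need |R(x)|<1, x<0.
x=-0.8: |R|=0.5200
|R(-2.03)|=1.0304 |R(-1.28)|=0.5392 |R(-0.91)|=0.5041
Bisect:
  x_lo=-2.3290 |R|=1.3831  x_hi=-0.1265 |R|=0.8815
  mid=-1.22773 |R|=0.52593 →hi
  mid=-1.77836 |R|=0.80293 →hi
  mid=-2.05368 |R|=1.05512 →lo
  mid=-1.91602 |R|=0.91955 →hi
  mid=-1.98485 |R|=0.98497 →hi
  mid=-2.01927 |R|=1.01945 →lo
  mid=-2.00206 |R|=1.00206 →lo
  ...
  [-2.00004,-1.99991] ⇒ x*=-2.0000
Interval (-2.0000, 0).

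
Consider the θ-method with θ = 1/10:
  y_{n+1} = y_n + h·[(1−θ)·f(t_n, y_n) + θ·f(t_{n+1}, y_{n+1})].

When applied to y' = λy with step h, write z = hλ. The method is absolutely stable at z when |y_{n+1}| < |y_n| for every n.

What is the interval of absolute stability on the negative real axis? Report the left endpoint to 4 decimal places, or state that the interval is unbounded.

z∈(-2.5000,0).

With y'=λy (z=hλ):
  y_{n+1} = y_n + z·[9/10·y_n + 1/10·y_{n+1}] ⇒ (1 − 1/10z)y_{n+1} = (1 + 9/10z)y_n
  ⇒ R(z) = (1 + 9/10z)/(1 − 1/10z).

Solve |R(x)|<1 on ℝ⁻.
x=-1.78: |R|=0.5110
R=−1: 1+9/10x = −1+1/10x ⇒ -4/5x=2 ⇒ x=2/(-4/5)=-2.5000
Confirm numerically:
  x=-2.269: |R|=0.84938 <1
  x=-2.024: |R|=0.68330 <1
  x=-1.999: |R|=0.66597 <1
  x=-1.129: |R|=0.01447 <1
  x=-3.001: |R|=1.30828 >1
  x=-2.689: |R|=1.11916 >1
  x=-2.588: |R|=1.05593 >1
Interval (-2.5000, 0).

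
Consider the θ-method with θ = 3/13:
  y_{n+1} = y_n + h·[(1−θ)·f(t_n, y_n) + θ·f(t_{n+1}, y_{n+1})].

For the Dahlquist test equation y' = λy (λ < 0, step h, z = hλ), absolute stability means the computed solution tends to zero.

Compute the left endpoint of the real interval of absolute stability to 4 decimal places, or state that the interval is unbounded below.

On y'=λy, z=hλ:
  y_{n+1} = y_n + z·[10/13·y_n + 3/13·y_{n+1}] ⇒ (1 − 3/13z)y_{n+1} = (1 + 10/13z)y_n
  R(z) = (1 + 10/13z)/(1 − 3/13z).

Solve |R(x)|<1 on ℝ⁻.
x=-1.18: |R|=0.0726
R=−1: 1+10/13x = −1+3/13x ⇒ -7/13x=2 ⇒ x=2/(-7/13)=-3.7143
Confirm numerically:
  x=-2.894: |R|=0.73517 <1
  x=-2.663: |R|=0.64939 <1
  x=-1.508: |R|=0.11869 <1
  x=-4.083: |R|=1.10222 >1
  x=-3.859: |R|=1.04122 >1
Stable set (-3.7143, 0).

z* = -3.7143.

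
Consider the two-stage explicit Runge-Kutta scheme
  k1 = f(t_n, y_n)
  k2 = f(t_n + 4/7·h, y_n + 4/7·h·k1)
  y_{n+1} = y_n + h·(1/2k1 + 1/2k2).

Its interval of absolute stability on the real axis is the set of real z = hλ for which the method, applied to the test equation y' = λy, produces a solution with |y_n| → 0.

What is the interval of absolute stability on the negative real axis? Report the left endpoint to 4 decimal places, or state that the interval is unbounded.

On y'=λy, z=hλ:
  k1=λy_n ⇒ h·k1=z·y_n;  k2=λ(1+4/7z)y_n ⇒ h·k2=z(1+4/7z)y_n
  y_{n+1}/y_n = 1 + 1/2z + 1/2z(1+4/7z) = 1 + z + 2/7z²
  ⇒ R(z) = 1 + z + 2/7z².

Need |R(x)|<1, x<0.
x=-1.14: |R|=0.2313
R=1: x+2/7x²=0 ⇒ x=−7/2=-3.5000; min R=1−1/(4·2/7)=0.1250>−1
Confirm numerically:
  x=-3.419: |R|=0.92087 <1
  x=-2.405: |R|=0.24758 <1
  x=-1.403: |R|=0.15940 <1
  x=-3.960: |R|=1.52046 >1
  x=-3.873: |R|=1.41275 >1
Interval (-3.5000, 0).

(-3.5000, 0).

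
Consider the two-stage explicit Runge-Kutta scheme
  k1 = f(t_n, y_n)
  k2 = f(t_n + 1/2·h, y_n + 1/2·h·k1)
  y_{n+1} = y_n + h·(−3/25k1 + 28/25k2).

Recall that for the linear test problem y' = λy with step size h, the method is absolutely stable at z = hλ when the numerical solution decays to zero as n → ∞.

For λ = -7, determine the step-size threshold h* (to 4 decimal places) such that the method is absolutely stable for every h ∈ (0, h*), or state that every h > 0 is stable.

(-1.7857,0); λ=-7 ⇒ h* = (25/14)/7 = 0.2551.

Test eqn y'=λy, z=hλ:
  k1=λy_n ⇒ h·k1=z·y_n;  k2=λ(1+1/2z)y_n ⇒ h·k2=z(1+1/2z)y_n
  y_{n+1}/y_n = 1 − 3/25z + 28/25z(1+1/2z) = 1 + z + 14/25z²
  ⇒ R(z) = 1 + z + 14/25z².

Solve |R(x)|<1 on ℝ⁻.
x=-1.5: |R|=0.7600
R=1: x+14/25x²=0 ⇒ x=−25/14=-1.7857; min R=1−1/(4·14/25)=0.5536>−1
Confirm numerically:
  x=-1.673: |R|=0.89440 <1
  x=-1.665: |R|=0.88745 <1
  x=-1.299: |R|=0.64594 <1
  x=-0.907: |R|=0.55368 <1
  x=-2.347: |R|=1.73771 >1
  x=-2.015: |R|=1.25873 >1
  x=-1.956: |R|=1.18652 >1
Stable set (-1.7857, 0).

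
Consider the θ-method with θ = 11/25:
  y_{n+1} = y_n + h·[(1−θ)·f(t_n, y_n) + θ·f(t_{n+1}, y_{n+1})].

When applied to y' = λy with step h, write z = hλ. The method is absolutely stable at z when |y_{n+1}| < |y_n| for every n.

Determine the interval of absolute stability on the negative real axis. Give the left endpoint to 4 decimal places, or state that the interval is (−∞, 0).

With y'=λy (z=hλ):
  y_{n+1} = y_n + z·[14/25·y_n + 11/25·y_{n+1}] ⇒ (1 − 11/25z)y_{n+1} = (1 + 14/25z)y_n
  so R(z) = (1 + 14/25z)/(1 − 11/25z).

Need |R(x)|<1, x<0.
x=-1.39: |R|=0.1375
R=−1: 1+14/25x = −1+11/25x ⇒ -3/25x=2 ⇒ x=2/(-3/25)=-16.6667
Confirm numerically:
  x=-16.207: |R|=0.99322 <1
  x=-13.231: |R|=0.93956 <1
  x=-9.612: |R|=0.83811 <1
  x=-8.496: |R|=0.79307 <1
  x=-17.181: |R|=1.00721 >1
  x=-16.768: |R|=1.00145 >1
  x=-16.697: |R|=1.00044 >1
Interval (-16.6667, 0).

z∈(-16.6667,0).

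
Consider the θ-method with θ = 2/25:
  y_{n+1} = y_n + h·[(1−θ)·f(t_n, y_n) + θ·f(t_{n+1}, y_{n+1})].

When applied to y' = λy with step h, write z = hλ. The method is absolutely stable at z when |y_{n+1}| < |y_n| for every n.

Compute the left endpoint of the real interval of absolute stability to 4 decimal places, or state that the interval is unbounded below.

left endpoint -2.3810.

Test eqn y'=λy, z=hλ:
  y_{n+1} = y_n + z·[23/25·y_n + 2/25·y_{n+1}] ⇒ (1 − 2/25z)y_{n+1} = (1 + 23/25z)y_n
  Hence R(z) = (1 + 23/25z)/(1 − 2/25z).

Need |R(x)|<1, x<0.
x=-1.48: |R|=0.3233
R=−1: 1+23/25x = −1+2/25x ⇒ -21/25x=2 ⇒ x=2/(-21/25)=-2.3810
Confirm numerically:
  x=-2.267: |R|=0.91897 <1
  x=-2.008: |R|=0.73008 <1
  x=-1.927: |R|=0.66961 <1
  x=-2.801: |R|=1.28825 >1
  x=-2.576: |R|=1.13585 >1
Interval (-2.3810, 0).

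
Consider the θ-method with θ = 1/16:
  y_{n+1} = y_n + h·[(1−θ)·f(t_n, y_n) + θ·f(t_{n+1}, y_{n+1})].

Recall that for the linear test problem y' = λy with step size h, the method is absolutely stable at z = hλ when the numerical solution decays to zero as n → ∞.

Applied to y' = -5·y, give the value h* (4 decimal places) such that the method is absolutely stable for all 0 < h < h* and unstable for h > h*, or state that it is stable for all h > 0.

Set f=λy, z=hλ:
  y_{n+1} = y_n + z·[15/16·y_n + 1/16·y_{n+1}] ⇒ (1 − 1/16z)y_{n+1} = (1 + 15/16z)y_n
  R(z) = (1 + 15/16z)/(1 − 1/16z).

Need |R(x)|<1, x<0.
x=-0.87: |R|=0.1749
R=−1: 1+15/16x = −1+1/16x ⇒ -7/8x=2 ⇒ x=2/(-7/8)=-2.2857
Confirm numerically:
  x=-2.164: |R|=0.90619 <1
  x=-1.962: |R|=0.74769 <1
  x=-1.293: |R|=0.19632 <1
  x=-1.010: |R|=0.04997 <1
  x=-2.518: |R|=1.17561 >1
  x=-2.434: |R|=1.11262 >1
Stable set (-2.2857, 0).

(-2.2857,0); λ=-5 ⇒ h* = (16/7)/5 = 0.4571.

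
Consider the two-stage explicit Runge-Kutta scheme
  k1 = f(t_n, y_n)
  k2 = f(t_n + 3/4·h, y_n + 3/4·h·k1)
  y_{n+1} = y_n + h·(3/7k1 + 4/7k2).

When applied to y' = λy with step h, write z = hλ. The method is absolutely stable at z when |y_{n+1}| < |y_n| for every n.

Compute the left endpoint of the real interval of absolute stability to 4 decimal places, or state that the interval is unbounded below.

z* = -2.3333.

Test eqn y'=λy, z=hλ:
  k1=λy_n ⇒ h·k1=z·y_n;  k2=λ(1+3/4z)y_n ⇒ h·k2=z(1+3/4z)y_n
  y_{n+1}/y_n = 1 + 3/7z + 4/7z(1+3/4z) = 1 + z + 3/7z²
  R(z) = 1 + z + 3/7z².

Need |R(x)|<1, x<0.
x=-1.69: |R|=0.5340
R=1: x+3/7x²=0 ⇒ x=−7/3=-2.3333; min R=1−1/(4·3/7)=0.4167>−1
Confirm numerically:
  x=-1.767: |R|=0.57112 <1
  x=-1.506: |R|=0.46602 <1
  x=-1.312: |R|=0.42572 <1
  x=-1.243: |R|=0.41916 <1
  x=-2.919: |R|=1.73267 >1
  x=-2.861: |R|=1.64699 >1
  x=-2.395: |R|=1.06330 >1
So |R|<1 on (-2.3333, 0).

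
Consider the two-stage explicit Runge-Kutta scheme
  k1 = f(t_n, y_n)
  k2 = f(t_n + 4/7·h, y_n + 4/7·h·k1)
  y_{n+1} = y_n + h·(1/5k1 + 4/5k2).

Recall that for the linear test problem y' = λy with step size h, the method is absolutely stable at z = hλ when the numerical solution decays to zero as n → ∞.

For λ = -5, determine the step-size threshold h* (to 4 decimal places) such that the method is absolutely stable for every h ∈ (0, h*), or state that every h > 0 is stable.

(-2.1875,0); λ=-5 ⇒ h* = (35/16)/5 = 0.4375.

On y'=λy, z=hλ:
  k1=λy_n ⇒ h·k1=z·y_n;  k2=λ(1+4/7z)y_n ⇒ h·k2=z(1+4/7z)y_n
  y_{n+1}/y_n = 1 + 1/5z + 4/5z(1+4/7z) = 1 + z + 16/35z²
  so R(z) = 1 + z + 16/35z².

Find x<0 with |R(x)|<1.
x=-1.44: |R|=0.5079
R=1: x+16/35x²=0 ⇒ x=−35/16=-2.1875; min R=1−1/(4·16/35)=0.4531>−1
Confirm numerically:
  x=-2.122: |R|=0.93646 <1
  x=-1.946: |R|=0.78516 <1
  x=-1.039: |R|=0.45450 <1
  x=-2.655: |R|=1.56741 >1
  x=-2.438: |R|=1.27919 >1
  x=-2.421: |R|=1.25842 >1
Interval (-2.1875, 0).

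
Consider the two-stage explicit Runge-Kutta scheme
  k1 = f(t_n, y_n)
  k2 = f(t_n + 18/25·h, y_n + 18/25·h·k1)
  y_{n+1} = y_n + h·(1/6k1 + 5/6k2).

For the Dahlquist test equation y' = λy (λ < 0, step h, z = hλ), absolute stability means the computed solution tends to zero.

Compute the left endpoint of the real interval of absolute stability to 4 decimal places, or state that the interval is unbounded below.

Set f=λy, z=hλ:
  k1=λy_n ⇒ h·k1=z·y_n;  k2=λ(1+18/25z)y_n ⇒ h·k2=z(1+18/25z)y_n
  y_{n+1}/y_n = 1 + 1/6z + 5/6z(1+18/25z) = 1 + z + 3/5z²
  Hence R(z) = 1 + z + 3/5z².

Solve |R(x)|<1 on ℝ⁻.
x=-1.42: |R|=0.7898
R=1: x+3/5x²=0 ⇒ x=−5/3=-1.6667; min R=1−1/(4·3/5)=0.5833>−1
Confirm numerically:
  x=-1.607: |R|=0.94247 <1
  x=-1.069: |R|=0.61666 <1
  x=-0.919: |R|=0.58774 <1
  x=-0.715: |R|=0.59174 <1
  x=-2.238: |R|=1.76719 >1
  x=-2.223: |R|=1.74204 >1
  x=-1.938: |R|=1.31551 >1
So |R|<1 on (-1.6667, 0).

left endpoint -1.6667.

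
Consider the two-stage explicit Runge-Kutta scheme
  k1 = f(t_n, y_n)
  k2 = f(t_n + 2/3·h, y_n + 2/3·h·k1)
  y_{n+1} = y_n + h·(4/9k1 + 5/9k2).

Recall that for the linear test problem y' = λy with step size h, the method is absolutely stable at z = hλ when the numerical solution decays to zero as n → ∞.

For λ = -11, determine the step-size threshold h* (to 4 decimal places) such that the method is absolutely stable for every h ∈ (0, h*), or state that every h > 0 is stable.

With y'=λy (z=hλ):
  k1=λy_n ⇒ h·k1=z·y_n;  k2=λ(1+2/3z)y_n ⇒ h·k2=z(1+2/3z)y_n
  y_{n+1}/y_n = 1 + 4/9z + 5/9z(1+2/3z) = 1 + z + 10/27z²
  R(z) = 1 + z + 10/27z².

Need |R(x)|<1, x<0.
x=-0.51: |R|=0.5863
R=1: x+10/27x²=0 ⇒ x=−27/10=-2.7000; min R=1−1/(4·10/27)=0.3250>−1
Confirm numerically:
  x=-1.703: |R|=0.37115 <1
  x=-1.307: |R|=0.32568 <1
  x=-1.088: |R|=0.35042 <1
  x=-3.233: |R|=1.63822 >1
  x=-3.083: |R|=1.43733 >1
  x=-2.751: |R|=1.05196 >1
Stable set (-2.7000, 0).

(-2.7000,0); λ=-11 ⇒ h* = (27/10)/11 = 0.2455.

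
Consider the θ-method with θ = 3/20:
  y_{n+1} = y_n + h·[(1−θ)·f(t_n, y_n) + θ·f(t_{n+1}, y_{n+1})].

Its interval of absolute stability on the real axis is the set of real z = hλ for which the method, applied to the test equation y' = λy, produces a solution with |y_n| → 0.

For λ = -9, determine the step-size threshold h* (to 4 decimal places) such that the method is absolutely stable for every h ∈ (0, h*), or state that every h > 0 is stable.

(-2.8571,0); λ=-9 ⇒ h* = (20/7)/9 = 0.3175.

Set f=λy, z=hλ:
  y_{n+1} = y_n + z·[17/20·y_n + 3/20·y_{n+1}] ⇒ (1 − 3/20z)y_{n+1} = (1 + 17/20z)y_n
  so R(z) = (1 + 17/20z)/(1 − 3/20z).

Need |R(x)|<1, x<0.
x=-1.45: |R|=0.1910
R=−1: 1+17/20x = −1+3/20x ⇒ -7/10x=2 ⇒ x=2/(-7/10)=-2.8571
Confirm numerically:
  x=-2.796: |R|=0.96985 <1
  x=-2.470: |R|=0.80226 <1
  x=-2.178: |R|=0.64167 <1
  x=-3.447: |R|=1.27217 >1
  x=-3.319: |R|=1.21584 >1
  x=-3.221: |R|=1.17173 >1
Interval (-2.8571, 0).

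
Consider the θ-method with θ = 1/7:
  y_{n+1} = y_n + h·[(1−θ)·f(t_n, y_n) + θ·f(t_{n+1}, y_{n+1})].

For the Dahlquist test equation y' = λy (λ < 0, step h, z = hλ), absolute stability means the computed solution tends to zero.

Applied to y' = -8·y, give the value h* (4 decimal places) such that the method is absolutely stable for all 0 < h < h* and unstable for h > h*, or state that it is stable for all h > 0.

On y'=λy, z=hλ:
  y_{n+1} = y_n + z·[6/7·y_n + 1/7·y_{n+1}] ⇒ (1 − 1/7z)y_{n+1} = (1 + 6/7z)y_n
  so R(z) = (1 + 6/7z)/(1 − 1/7z).

Solve |R(x)|<1 on ℝ⁻.
x=-0.93: |R|=0.1791
R=−1: 1+6/7x = −1+1/7x ⇒ -5/7x=2 ⇒ x=2/(-5/7)=-2.8000
Confirm numerically:
  x=-2.722: |R|=0.95988 <1
  x=-2.568: |R|=0.87876 <1
  x=-1.811: |R|=0.43877 <1
  x=-1.400: |R|=0.16667 <1
  x=-3.190: |R|=1.19136 >1
  x=-2.956: |R|=1.07834 >1
Stable set (-2.8000, 0).

(-2.8000,0); λ=-8 ⇒ h* = (14/5)/8 = 0.3500.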